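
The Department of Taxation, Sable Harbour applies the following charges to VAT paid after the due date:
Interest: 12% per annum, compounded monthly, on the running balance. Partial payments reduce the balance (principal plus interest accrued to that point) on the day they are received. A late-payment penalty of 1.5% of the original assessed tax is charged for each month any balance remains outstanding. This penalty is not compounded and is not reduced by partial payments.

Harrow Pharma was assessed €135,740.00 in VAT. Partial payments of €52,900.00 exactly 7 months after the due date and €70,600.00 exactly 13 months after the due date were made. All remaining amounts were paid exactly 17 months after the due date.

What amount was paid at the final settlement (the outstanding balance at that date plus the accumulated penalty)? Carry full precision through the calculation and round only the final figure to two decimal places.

Monthly rate = 12% ÷ 12 = 1%
Balance at month 7: €135,740.0000 × (1 + 0.01)^7 = €145,531.6527…
After €52,900.00 payment: €145,531.6527… − €52,900.00 = €92,631.6527…
Balance at month 13: €92,631.6527… × (1 + 0.01)^6 = €98,330.3659…
After €70,600.00 payment: €98,330.3659… − €70,600.00 = €27,730.3659…
Balance at month 17: €27,730.3659… × (1 + 0.01)^4 = €28,856.3300…
Penalty: 17 × 1.5% × €135,740.00 = €34,613.70
Final settlement = outstanding balance + penalty = €28,856.3300… + €34,613.70 = €63,470.03

€63,470.03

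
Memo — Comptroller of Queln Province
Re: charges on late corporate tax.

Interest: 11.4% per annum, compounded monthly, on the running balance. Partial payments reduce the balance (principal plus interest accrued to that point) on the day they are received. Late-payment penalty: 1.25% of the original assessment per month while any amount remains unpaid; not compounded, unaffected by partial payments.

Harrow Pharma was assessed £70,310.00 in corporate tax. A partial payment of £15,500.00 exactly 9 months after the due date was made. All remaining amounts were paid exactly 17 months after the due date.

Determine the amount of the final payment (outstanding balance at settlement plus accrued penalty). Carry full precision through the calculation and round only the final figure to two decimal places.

Monthly rate = 11.4% ÷ 12 = 0.95%
Balance at month 9: £70,310.0000 × (1 + 0.0095)^9 = £76,555.0787…
After £15,500.00 payment: £76,555.0787… − £15,500.00 = £61,055.0787…
Balance at month 17: £61,055.0787… × (1 + 0.0095)^8 = £65,852.5174…
Penalty: 17 × 1.25% × £70,310.00 = £14,940.88…
Final settlement = outstanding balance + penalty = £65,852.5174… + £14,940.88… = £80,793.39

£80,793.39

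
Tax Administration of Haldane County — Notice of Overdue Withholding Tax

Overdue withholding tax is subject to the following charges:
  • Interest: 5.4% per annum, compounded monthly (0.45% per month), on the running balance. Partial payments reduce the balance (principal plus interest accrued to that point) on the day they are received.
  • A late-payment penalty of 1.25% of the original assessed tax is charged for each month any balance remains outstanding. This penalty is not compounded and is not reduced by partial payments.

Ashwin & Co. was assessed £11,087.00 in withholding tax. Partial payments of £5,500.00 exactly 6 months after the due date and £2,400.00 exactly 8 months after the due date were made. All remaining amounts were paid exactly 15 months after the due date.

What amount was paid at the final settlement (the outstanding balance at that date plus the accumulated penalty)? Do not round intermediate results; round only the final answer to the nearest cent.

Balance at month 6: £11,087.0000 × (1 + 0.0045)^6 = £11,389.7370…
After £5,500.00 payment: £11,389.7370… − £5,500.00 = £5,889.7370…
Balance at month 8: £5,889.7370… × (1 + 0.0045)^2 = £5,942.8639…
After £2,400.00 payment: £5,942.8639… − £2,400.00 = £3,542.8639…
Balance at month 15: £3,542.8639… × (1 + 0.0045)^7 = £3,655.9820…
Penalty: 15 × 1.25% × £11,087.00 = £2,078.81…
Final settlement = outstanding balance + penalty = £3,655.9820… + £2,078.81… = £5,734.79

£5,734.79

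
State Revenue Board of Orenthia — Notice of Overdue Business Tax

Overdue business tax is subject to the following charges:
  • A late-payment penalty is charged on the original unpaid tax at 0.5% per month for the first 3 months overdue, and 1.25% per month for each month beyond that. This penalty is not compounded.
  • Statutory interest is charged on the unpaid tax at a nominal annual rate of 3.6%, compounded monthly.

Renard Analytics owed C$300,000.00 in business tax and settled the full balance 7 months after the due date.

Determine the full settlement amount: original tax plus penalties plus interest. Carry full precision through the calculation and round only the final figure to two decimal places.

C$325,856.98

Penalty, months 1–3: 3 × 0.5% × C$300,000.00 = C$4,500.00
Penalty, months 4–7: 4 × 1.25% × C$300,000.00 = C$15,000.00
Interest (3.6%/yr ÷ 12 = 0.3%/month): C$300,000.00 × ((1 + 0.003)^7 − 1) = C$6,356.9844…
Total = C$300,000.00 + C$19,500.0000 + C$6,356.9844… = C$325,856.98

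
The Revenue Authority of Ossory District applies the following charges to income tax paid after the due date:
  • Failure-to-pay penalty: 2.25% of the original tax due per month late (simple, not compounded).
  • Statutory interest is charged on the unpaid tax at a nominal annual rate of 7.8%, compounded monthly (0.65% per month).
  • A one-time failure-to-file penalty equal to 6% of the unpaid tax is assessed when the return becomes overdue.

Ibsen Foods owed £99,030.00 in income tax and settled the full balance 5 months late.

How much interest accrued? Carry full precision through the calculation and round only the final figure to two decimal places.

Interest: £99,030.00 × ((1 + 0.0065)^5 − 1) = £99,030.00 × 0.0329253… = £3,260.5880…

£3,260.59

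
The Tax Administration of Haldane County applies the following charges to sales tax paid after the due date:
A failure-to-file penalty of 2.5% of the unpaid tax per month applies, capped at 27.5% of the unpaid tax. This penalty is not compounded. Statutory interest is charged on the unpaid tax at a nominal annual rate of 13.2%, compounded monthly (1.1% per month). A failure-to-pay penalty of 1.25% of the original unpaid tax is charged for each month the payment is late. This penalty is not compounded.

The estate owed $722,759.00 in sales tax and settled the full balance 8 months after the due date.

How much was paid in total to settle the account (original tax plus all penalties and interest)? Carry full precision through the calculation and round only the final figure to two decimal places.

Failure-to-file: 8 × 2.5% × $722,759.00 = $144,551.80 (under the 27.5% cap)
Failure-to-pay penalty = 1.25% × $722,759.00 × 8 mo = $72,275.90
Interest: $722,759.00 × ((1 + 0.011)^8 − 1) = $722,759.00 × 0.0914636… = $66,106.1183…
Total = $722,759.00 + $216,827.7000 + $66,106.1183… = $1,005,692.82

$1,005,692.82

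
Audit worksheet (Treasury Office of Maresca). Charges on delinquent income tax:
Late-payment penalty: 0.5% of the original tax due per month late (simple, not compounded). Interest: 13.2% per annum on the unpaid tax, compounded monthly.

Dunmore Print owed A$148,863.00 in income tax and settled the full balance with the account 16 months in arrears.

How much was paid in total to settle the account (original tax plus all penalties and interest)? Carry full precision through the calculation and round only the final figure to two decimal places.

Late-payment penalty = 0.5% × A$148,863.00 × 16 mo = A$11,909.04
Interest (13.2%/yr ÷ 12 = 1.1%/month): A$148,863.00 × ((1 + 0.011)^16 − 1) = A$28,476.4088…
Total = A$148,863.00 + A$11,909.0400 + A$28,476.4088… = A$189,248.45

A$189,248.45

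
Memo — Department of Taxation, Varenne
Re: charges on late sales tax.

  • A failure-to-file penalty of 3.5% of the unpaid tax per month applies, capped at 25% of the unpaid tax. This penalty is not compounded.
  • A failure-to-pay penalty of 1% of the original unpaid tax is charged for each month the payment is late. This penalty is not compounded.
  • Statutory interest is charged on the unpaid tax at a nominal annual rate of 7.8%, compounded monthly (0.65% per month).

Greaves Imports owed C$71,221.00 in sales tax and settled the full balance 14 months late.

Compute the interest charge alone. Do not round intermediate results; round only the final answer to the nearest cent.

Interest: C$71,221.00 × ((1 + 0.0065)^14 − 1) = C$71,221.00 × 0.0949465… = C$6,762.1864…

C$6,762.19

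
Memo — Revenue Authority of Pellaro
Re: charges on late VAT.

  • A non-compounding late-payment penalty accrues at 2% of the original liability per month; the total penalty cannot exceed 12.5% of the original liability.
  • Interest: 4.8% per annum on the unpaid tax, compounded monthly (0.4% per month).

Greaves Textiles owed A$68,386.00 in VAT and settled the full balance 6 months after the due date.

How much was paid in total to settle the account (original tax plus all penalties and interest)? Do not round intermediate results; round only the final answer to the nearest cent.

A$78,250.08

Penalty: 6 × 2% × A$68,386.00 = A$8,206.32 (below the 12.5% cap of A$8,548.25)
Interest: A$68,386.00 × ((1 + 0.004)^6 − 1) = A$68,386.00 × 0.0242413… = A$1,657.7644…
Total = A$68,386.00 + A$8,206.3200 + A$1,657.7644… = A$78,250.08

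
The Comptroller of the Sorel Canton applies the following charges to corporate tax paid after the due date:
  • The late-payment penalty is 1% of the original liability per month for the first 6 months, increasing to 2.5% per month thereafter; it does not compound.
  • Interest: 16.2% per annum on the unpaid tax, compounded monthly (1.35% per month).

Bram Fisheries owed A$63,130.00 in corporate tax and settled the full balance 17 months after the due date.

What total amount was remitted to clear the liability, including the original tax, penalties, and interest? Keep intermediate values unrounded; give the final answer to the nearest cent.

A$100,442.42

Penalty, months 1–6: 6 × 1% × A$63,130.00 = A$3,787.80
Penalty, months 7–17: 11 × 2.5% × A$63,130.00 = A$17,360.75
Interest: A$63,130.00 × ((1 + 0.0135)^17 − 1) = A$63,130.00 × 0.2560410… = A$16,163.8657…
Total = A$63,130.00 + A$21,148.5500 + A$16,163.8657… = A$100,442.42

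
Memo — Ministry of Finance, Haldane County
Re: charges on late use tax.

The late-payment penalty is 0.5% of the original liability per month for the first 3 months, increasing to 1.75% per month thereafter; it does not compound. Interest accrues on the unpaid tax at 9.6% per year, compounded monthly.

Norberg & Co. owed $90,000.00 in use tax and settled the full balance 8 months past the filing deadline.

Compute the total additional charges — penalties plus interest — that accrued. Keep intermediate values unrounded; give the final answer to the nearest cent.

Penalty, months 1–3: 3 × 0.5% × $90,000.00 = $1,350.00
Penalty, months 4–8: 5 × 1.75% × $90,000.00 = $7,875.00
Interest (9.6%/yr ÷ 12 = 0.8%/month): $90,000.00 × ((1 + 0.008)^8 − 1) = $5,923.8865…
Penalties + interest = $9,225.0000 + $5,923.8865… = $15,148.89

$15,148.89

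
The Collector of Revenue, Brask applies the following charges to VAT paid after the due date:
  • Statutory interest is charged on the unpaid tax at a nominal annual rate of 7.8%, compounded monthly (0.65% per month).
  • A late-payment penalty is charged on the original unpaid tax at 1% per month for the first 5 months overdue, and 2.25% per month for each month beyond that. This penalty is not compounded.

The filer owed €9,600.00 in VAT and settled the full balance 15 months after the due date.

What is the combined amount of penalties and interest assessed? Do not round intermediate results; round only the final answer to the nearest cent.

Penalty, months 1–5: 5 × 1% × €9,600.00 = €480.00
Penalty, months 6–15: 10 × 2.25% × €9,600.00 = €2,160.00
Interest: €9,600.00 × ((1 + 0.0065)^15 − 1) = €9,600.00 × 0.1020637… = €979.8113…
Penalties + interest = €2,640.0000 + €979.8113… = €3,619.81

€3,619.81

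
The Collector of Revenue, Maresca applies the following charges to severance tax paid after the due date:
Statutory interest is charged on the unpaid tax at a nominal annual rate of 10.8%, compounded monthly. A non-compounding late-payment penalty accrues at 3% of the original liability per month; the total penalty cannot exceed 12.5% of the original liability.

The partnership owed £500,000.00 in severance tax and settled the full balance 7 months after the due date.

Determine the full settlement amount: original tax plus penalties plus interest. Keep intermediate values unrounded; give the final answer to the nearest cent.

£594,863.37

Penalty (uncapped): 7 × 3% × £500,000.00 = £105,000.00; cap = 12.5% × £500,000.00 = £62,500.00 → penalty = £62,500.00
Interest (10.8%/yr ÷ 12 = 0.9%/month): £500,000.00 × ((1 + 0.009)^7 − 1) = £32,363.3729…
Total = £500,000.00 + £62,500.0000 + £32,363.3729… = £594,863.37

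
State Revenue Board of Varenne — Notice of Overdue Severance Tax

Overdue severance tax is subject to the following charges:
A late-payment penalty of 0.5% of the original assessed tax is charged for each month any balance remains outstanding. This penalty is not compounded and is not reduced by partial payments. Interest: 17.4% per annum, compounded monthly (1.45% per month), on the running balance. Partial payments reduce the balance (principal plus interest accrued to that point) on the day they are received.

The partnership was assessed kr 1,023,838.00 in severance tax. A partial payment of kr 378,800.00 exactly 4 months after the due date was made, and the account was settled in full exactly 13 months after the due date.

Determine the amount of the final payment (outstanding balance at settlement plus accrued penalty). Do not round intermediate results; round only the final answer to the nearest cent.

kr 869,897.59

Balance at month 4: kr 1,023,838.0000 × (1 + 0.0145)^4 = kr 1,084,524.7061…
After kr 378,800.00 payment: kr 1,084,524.7061… − kr 378,800.00 = kr 705,724.7061…
Balance at month 13: kr 705,724.7061… × (1 + 0.0145)^9 = kr 803,348.1240…
Penalty: 13 × 0.5% × kr 1,023,838.00 = kr 66,549.47
Final settlement = outstanding balance + penalty = kr 803,348.1240… + kr 66,549.47 = kr 869,897.59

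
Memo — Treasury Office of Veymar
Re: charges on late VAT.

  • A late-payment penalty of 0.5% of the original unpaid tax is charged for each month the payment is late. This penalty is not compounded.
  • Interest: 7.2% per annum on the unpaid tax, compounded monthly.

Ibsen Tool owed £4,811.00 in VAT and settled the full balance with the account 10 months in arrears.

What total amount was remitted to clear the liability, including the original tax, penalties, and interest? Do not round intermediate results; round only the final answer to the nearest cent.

£5,348.13

Late-payment penalty = 0.5% × £4,811.00 × 10 mo = £240.55
Interest (7.2%/yr ÷ 12 = 0.6%/month): £4,811.00 × ((1 + 0.006)^10 − 1) = £296.5798…
Total = £4,811.00 + £240.5500 + £296.5798… = £5,348.13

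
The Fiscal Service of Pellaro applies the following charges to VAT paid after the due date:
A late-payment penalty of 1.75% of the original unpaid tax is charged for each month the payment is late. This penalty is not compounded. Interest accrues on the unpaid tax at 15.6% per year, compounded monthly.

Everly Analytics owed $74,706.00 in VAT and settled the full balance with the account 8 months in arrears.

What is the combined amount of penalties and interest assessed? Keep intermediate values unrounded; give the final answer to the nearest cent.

Late-payment penalty: 8 × 1.75% × $74,706.00 = $10,458.84
Interest (15.6%/yr ÷ 12 = 1.3%/month): $74,706.00 × ((1 + 0.013)^8 − 1) = $8,132.2749…
Penalties + interest = $10,458.8400 + $8,132.2749… = $18,591.11

$18,591.11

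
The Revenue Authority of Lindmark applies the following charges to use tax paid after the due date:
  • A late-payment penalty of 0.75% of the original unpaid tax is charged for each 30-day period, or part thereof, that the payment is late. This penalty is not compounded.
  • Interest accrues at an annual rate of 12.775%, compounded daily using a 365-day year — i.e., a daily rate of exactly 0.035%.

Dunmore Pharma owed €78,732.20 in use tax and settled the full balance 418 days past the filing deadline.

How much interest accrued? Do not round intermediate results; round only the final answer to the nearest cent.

€12,401.41

Interest: €78,732.20 × ((1 + 0.00035)^418 − 1) = €78,732.20 × 0.15751377… = €12,401.4057…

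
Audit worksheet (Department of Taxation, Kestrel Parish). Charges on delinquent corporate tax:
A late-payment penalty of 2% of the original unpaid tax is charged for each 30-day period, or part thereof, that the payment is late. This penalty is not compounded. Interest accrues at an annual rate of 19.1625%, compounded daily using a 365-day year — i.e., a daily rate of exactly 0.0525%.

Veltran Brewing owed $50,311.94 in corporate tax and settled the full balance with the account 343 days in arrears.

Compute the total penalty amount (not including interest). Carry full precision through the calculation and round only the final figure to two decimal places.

$12,074.87

Penalty periods: ⌈343/30⌉ = 12; penalty = 12 × 2% × $50,311.94 = $12,074.87…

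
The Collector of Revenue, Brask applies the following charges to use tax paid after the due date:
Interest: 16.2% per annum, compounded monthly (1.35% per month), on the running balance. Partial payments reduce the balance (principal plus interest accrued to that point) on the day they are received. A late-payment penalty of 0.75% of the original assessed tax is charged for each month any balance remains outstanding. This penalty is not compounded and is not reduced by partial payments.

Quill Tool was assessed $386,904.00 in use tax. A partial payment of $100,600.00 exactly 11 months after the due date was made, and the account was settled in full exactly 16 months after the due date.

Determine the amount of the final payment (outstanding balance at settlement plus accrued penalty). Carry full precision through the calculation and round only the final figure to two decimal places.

$418,346.25

Balance at month 11: $386,904.0000 × (1 + 0.0135)^11 = $448,398.8633…
After $100,600.00 payment: $448,398.8633… − $100,600.00 = $347,798.8633…
Balance at month 16: $347,798.8633… × (1 + 0.0135)^5 = $371,917.7651…
Penalty: 16 × 0.75% × $386,904.00 = $46,428.48
Final settlement = outstanding balance + penalty = $371,917.7651… + $46,428.48 = $418,346.25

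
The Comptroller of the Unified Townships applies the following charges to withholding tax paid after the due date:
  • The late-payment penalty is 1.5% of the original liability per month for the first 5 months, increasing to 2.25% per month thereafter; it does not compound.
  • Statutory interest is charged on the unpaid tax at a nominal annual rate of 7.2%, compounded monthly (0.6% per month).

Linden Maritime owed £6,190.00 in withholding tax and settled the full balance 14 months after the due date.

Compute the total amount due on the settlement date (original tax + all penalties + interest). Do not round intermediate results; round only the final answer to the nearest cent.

Penalty, months 1–5: 5 × 1.5% × £6,190.00 = £464.25
Penalty, months 6–14: 9 × 2.25% × £6,190.00 = £1,253.48…
Interest: £6,190.00 × ((1 + 0.006)^14 − 1) = £6,190.00 × 0.0873559… = £540.7333…
Total = £6,190.00 + £1,717.7250 + £540.7333… = £8,448.46

£8,448.46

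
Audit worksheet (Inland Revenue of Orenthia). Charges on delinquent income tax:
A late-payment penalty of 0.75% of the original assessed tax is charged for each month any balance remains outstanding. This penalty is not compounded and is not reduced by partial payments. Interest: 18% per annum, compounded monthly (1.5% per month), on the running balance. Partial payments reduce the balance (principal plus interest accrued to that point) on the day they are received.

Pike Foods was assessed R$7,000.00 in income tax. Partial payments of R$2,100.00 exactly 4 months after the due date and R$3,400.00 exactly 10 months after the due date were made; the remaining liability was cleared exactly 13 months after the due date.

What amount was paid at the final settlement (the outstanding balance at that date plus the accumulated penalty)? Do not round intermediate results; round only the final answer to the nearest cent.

R$3,220.94

Balance at month 4: R$7,000.0000 × (1 + 0.015)^4 = R$7,429.5449…
After R$2,100.00 payment: R$7,429.5449… − R$2,100.00 = R$5,329.5449…
Balance at month 10: R$5,329.5449… × (1 + 0.015)^6 = R$5,827.5549…
After R$3,400.00 payment: R$5,827.5549… − R$3,400.00 = R$2,427.5549…
Balance at month 13: R$2,427.5549… × (1 + 0.015)^3 = R$2,538.4417…
Penalty: 13 × 0.75% × R$7,000.00 = R$682.50
Final settlement = outstanding balance + penalty = R$2,538.4417… + R$682.50 = R$3,220.94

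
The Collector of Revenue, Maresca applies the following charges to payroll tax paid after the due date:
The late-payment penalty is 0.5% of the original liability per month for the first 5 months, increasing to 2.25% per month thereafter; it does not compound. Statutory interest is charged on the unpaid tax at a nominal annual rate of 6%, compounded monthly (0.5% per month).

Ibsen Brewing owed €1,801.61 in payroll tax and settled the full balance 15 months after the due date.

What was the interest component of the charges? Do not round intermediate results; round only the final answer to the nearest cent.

Interest: €1,801.61 × ((1 + 0.005)^15 − 1) = €1,801.61 × 0.0776827… = €139.9540…

€139.95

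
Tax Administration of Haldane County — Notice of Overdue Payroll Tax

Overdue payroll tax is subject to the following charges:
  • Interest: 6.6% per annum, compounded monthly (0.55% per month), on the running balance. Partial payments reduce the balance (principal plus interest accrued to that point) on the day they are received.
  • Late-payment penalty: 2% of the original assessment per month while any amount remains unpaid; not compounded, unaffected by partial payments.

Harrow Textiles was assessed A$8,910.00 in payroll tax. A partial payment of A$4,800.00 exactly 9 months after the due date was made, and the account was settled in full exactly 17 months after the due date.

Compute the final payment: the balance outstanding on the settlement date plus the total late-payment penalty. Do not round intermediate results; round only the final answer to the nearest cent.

Balance at month 9: A$8,910.0000 × (1 + 0.0055)^9 = A$9,360.8735…
After A$4,800.00 payment: A$9,360.8735… − A$4,800.00 = A$4,560.8735…
Balance at month 17: A$4,560.8735… × (1 + 0.0055)^8 = A$4,765.4578…
Penalty: 17 × 2% × A$8,910.00 = A$3,029.40
Final settlement = outstanding balance + penalty = A$4,765.4578… + A$3,029.40 = A$7,794.86

A$7,794.86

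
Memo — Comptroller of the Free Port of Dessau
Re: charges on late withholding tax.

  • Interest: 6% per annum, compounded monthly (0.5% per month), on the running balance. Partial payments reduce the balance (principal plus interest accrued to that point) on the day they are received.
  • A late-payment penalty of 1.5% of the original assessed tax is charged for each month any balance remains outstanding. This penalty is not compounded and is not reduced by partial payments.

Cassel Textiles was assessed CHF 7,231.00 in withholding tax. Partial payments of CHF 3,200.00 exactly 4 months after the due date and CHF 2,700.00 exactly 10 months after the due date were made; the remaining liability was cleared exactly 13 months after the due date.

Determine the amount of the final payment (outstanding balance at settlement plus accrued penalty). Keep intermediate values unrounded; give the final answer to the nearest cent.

CHF 3,037.81

Balance at month 4: CHF 7,231.0000 × (1 + 0.005)^4 = CHF 7,376.7083…
After CHF 3,200.00 payment: CHF 7,376.7083… − CHF 3,200.00 = CHF 4,176.7083…
Balance at month 10: CHF 4,176.7083… × (1 + 0.005)^6 = CHF 4,303.5863…
After CHF 2,700.00 payment: CHF 4,303.5863… − CHF 2,700.00 = CHF 1,603.5863…
Balance at month 13: CHF 1,603.5863… × (1 + 0.005)^3 = CHF 1,627.7605…
Penalty: 13 × 1.5% × CHF 7,231.00 = CHF 1,410.05…
Final settlement = outstanding balance + penalty = CHF 1,627.7605… + CHF 1,410.05… = CHF 3,037.81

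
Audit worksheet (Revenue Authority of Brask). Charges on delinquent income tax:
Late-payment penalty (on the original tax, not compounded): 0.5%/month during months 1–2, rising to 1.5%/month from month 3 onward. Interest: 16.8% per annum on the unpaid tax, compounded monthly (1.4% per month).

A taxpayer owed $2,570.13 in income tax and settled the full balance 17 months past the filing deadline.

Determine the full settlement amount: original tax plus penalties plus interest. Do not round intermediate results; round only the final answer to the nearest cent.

$3,859.35

Penalty, months 1–2: 2 × 0.5% × $2,570.13 = $25.70…
Penalty, months 3–17: 15 × 1.5% × $2,570.13 = $578.28…
Interest: $2,570.13 × ((1 + 0.014)^17 − 1) = $2,570.13 × 0.2666168… = $685.2398…
Total = $2,570.13 + $603.9806… + $685.2398… = $3,859.35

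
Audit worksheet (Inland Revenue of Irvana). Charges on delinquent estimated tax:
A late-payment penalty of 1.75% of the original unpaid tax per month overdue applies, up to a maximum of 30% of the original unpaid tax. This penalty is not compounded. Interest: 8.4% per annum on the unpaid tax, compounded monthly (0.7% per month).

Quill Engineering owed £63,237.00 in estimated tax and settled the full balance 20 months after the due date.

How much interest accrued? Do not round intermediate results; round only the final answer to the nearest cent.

£9,467.40

Interest: £63,237.00 × ((1 + 0.007)^20 − 1) = £63,237.00 × 0.1497129… = £9,467.3958…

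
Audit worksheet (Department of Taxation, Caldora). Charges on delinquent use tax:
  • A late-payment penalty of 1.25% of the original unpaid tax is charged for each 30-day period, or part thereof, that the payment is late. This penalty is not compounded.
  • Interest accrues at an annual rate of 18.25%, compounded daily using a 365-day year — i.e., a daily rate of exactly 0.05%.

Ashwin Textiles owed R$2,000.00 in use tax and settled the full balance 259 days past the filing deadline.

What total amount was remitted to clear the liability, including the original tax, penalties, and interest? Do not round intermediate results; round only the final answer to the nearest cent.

Penalty periods: ⌈259/30⌉ = 9; penalty = 9 × 1.25% × R$2,000.00 = R$225.00
Interest: R$2,000.00 × ((1 + 0.0005)^259 − 1) = R$2,000.00 × 0.13822227… = R$276.4445…
Total = R$2,000.00 + R$225.0000 + R$276.4445… = R$2,501.44

R$2,501.44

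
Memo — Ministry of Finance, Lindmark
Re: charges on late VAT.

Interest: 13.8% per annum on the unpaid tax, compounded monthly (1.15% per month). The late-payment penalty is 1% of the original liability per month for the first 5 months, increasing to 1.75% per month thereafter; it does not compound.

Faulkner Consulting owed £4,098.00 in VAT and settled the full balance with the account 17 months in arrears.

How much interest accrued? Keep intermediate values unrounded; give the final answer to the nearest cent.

Interest: £4,098.00 × ((1 + 0.0115)^17 − 1) = £4,098.00 × 0.2145631… = £879.2796…

£879.28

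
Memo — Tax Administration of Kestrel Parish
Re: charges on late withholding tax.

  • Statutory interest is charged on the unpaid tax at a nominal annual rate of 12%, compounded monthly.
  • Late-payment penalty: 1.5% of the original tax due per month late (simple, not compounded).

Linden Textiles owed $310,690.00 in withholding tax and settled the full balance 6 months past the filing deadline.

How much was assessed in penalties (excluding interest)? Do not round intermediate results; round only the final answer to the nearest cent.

$27,962.10

Late-payment penalty: 6 × 1.5% × $310,690.00 = $27,962.10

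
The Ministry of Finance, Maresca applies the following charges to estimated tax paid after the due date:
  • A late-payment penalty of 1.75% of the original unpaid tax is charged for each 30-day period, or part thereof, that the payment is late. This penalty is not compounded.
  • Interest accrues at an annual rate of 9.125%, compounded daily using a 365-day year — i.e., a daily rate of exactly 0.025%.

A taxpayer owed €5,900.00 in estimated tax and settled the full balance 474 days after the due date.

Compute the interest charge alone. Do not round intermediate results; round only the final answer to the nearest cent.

€742.16

Interest: €5,900.00 × ((1 + 0.00025)^474 − 1) = €5,900.00 × 0.12579020… = €742.1622…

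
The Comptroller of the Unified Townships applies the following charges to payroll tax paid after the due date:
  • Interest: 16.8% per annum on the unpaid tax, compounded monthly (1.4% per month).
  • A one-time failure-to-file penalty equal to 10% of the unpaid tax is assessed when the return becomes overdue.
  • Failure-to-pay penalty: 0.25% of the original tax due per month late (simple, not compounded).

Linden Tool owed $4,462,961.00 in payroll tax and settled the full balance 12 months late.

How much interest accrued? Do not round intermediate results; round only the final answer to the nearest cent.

Interest: $4,462,961.00 × ((1 + 0.014)^12 − 1) = $4,462,961.00 × 0.1815591… = $810,291.3116…

$810,291.31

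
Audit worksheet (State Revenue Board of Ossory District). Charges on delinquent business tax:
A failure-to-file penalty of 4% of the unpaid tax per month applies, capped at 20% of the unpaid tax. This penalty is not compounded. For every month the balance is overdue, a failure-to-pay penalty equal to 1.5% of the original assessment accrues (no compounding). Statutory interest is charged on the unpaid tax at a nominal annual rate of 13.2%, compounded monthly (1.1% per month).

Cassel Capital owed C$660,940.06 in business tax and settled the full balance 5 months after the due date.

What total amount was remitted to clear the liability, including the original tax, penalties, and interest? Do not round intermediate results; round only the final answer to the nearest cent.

Failure-to-file: 5 × 4% × C$660,940.06 = C$132,188.01…, capped at 20% × C$660,940.06 = C$132,188.01…
Failure-to-pay penalty = 1.5% × C$660,940.06 × 5 mo = C$49,570.50…
Interest: C$660,940.06 × ((1 + 0.011)^5 − 1) = C$660,940.06 × 0.0562234… = C$37,160.2864…
Total = C$660,940.06 + C$181,758.5165 + C$37,160.2864… = C$879,858.86

C$879,858.86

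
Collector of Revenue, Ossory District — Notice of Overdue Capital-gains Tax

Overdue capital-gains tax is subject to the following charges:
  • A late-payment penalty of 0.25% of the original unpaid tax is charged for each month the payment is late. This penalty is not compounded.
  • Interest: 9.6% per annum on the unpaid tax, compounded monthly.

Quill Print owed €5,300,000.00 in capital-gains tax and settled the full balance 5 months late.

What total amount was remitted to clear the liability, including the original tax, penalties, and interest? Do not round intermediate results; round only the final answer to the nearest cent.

€5,581,669.24

Late-payment penalty = 0.25% × €5,300,000.00 × 5 mo = €66,250.00
Interest (9.6%/yr ÷ 12 = 0.8%/month): €5,300,000.00 × ((1 + 0.008)^5 − 1) = €215,419.2447…
Total = €5,300,000.00 + €66,250.0000 + €215,419.2447… = €5,581,669.24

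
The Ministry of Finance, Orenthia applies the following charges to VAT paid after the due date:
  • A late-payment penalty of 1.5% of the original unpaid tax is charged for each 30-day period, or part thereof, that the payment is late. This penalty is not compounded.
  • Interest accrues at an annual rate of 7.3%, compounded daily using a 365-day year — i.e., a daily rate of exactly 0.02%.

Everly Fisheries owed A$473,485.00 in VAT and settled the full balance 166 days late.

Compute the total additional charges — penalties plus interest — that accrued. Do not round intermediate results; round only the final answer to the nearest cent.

Penalty periods: ⌈166/30⌉ = 6; penalty = 6 × 1.5% × A$473,485.00 = A$42,613.65
Interest: A$473,485.00 × ((1 + 0.0002)^166 − 1) = A$473,485.00 × 0.03375384… = A$15,981.9362…
Penalties + interest = A$42,613.6500 + A$15,981.9362… = A$58,595.59

A$58,595.59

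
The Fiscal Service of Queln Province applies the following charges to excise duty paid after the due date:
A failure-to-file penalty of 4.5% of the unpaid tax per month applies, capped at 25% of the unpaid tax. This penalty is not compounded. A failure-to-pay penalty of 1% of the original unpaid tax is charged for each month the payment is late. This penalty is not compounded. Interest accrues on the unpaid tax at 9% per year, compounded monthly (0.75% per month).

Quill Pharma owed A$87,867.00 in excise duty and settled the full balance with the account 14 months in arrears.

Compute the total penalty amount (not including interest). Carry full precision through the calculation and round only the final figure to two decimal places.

A$34,268.13

Failure-to-file: 14 × 4.5% × A$87,867.00 = A$55,356.21, capped at 25% × A$87,867.00 = A$21,966.75
Failure-to-pay penalty: 14 × 1% × A$87,867.00 = A$12,301.38
Total penalty = A$21,966.75 + A$12,301.38 = A$34,268.13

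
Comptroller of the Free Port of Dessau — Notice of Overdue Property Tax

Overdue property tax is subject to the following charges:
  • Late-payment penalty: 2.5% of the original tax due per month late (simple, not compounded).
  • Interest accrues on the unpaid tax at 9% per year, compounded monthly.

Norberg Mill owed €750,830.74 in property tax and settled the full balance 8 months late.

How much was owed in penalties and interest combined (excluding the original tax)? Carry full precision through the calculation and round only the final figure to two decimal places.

Late-payment penalty = 2.5% × €750,830.74 × 8 mo = €150,166.15…
Interest (9%/yr ÷ 12 = 0.75%/month): €750,830.74 × ((1 + 0.0075)^8 − 1) = €46,250.3085…
Penalties + interest = €150,166.1480 + €46,250.3085… = €196,416.46

€196,416.46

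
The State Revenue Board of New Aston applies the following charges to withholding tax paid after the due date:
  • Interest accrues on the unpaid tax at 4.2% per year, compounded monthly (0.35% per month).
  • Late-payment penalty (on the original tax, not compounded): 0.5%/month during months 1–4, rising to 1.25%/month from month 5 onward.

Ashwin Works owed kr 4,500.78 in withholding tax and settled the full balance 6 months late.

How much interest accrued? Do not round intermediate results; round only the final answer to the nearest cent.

kr 95.35

Interest: kr 4,500.78 × ((1 + 0.0035)^6 − 1) = kr 4,500.78 × 0.0211846… = kr 95.3473…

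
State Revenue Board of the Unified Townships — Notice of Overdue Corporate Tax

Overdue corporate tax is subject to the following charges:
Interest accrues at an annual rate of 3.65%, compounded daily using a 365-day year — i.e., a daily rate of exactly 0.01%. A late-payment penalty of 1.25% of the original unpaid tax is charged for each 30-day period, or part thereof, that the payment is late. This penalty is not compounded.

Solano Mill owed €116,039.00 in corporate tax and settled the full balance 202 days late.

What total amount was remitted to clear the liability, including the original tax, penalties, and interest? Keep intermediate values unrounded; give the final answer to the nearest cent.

Penalty periods: ⌈202/30⌉ = 7; penalty = 7 × 1.25% × €116,039.00 = €10,153.41…
Interest: €116,039.00 × ((1 + 0.0001)^202 − 1) = €116,039.00 × 0.02040437… = €2,367.7027…
Total = €116,039.00 + €10,153.4125 + €2,367.7027… = €128,560.12

€128,560.12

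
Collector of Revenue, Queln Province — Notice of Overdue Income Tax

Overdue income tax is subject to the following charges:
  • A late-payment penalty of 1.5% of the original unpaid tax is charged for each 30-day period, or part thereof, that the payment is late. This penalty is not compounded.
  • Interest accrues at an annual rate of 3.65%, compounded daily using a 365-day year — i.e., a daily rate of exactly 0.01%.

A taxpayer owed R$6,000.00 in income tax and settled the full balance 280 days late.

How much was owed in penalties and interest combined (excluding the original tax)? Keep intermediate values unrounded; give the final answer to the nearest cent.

R$1,070.37

Penalty periods: ⌈280/30⌉ = 10; penalty = 10 × 1.5% × R$6,000.00 = R$900.00
Interest: R$6,000.00 × ((1 + 0.0001)^280 − 1) = R$6,000.00 × 0.02839424… = R$170.3655…
Penalties + interest = R$900.0000 + R$170.3655… = R$1,070.37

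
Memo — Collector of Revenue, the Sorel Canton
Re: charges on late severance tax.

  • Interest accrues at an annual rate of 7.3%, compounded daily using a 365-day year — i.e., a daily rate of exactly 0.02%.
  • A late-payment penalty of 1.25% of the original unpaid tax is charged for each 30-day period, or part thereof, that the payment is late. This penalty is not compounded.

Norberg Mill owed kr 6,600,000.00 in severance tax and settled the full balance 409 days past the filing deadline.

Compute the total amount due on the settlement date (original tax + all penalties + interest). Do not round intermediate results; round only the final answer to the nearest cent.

kr 8,317,517.10

Penalty periods: ⌈409/30⌉ = 14; penalty = 14 × 1.25% × kr 6,600,000.00 = kr 1,155,000.00
Interest: kr 6,600,000.00 × ((1 + 0.0002)^409 − 1) = kr 6,600,000.00 × 0.08522986… = kr 562,517.1047…
Total = kr 6,600,000.00 + kr 1,155,000.0000 + kr 562,517.1047… = kr 8,317,517.10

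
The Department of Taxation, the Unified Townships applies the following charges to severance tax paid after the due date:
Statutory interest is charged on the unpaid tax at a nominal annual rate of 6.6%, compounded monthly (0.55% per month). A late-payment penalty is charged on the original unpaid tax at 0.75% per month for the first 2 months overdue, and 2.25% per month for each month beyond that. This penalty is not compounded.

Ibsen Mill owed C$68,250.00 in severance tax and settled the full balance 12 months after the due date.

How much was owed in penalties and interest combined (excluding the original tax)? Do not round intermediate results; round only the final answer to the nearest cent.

C$21,023.29

Penalty, months 1–2: 2 × 0.75% × C$68,250.00 = C$1,023.75
Penalty, months 3–12: 10 × 2.25% × C$68,250.00 = C$15,356.25
Interest: C$68,250.00 × ((1 + 0.0055)^12 − 1) = C$68,250.00 × 0.0680336… = C$4,643.2904…
Penalties + interest = C$16,380.0000 + C$4,643.2904… = C$21,023.29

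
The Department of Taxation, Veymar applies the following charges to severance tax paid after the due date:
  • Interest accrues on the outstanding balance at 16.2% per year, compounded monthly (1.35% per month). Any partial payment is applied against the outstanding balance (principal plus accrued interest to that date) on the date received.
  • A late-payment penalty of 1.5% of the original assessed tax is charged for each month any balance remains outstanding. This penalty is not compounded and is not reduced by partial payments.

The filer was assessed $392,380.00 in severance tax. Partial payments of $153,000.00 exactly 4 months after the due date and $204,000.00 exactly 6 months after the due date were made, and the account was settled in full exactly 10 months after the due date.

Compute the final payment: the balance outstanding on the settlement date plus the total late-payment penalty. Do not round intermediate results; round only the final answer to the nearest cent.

Balance at month 4: $392,380.0000 × (1 + 0.0135)^4 = $414,001.4622…
After $153,000.00 payment: $414,001.4622… − $153,000.00 = $261,001.4622…
Balance at month 6: $261,001.4622… × (1 + 0.0135)^2 = $268,096.0692…
After $204,000.00 payment: $268,096.0692… − $204,000.00 = $64,096.0692…
Balance at month 10: $64,096.0692… × (1 + 0.0135)^4 = $67,627.9789…
Penalty: 10 × 1.5% × $392,380.00 = $58,857.00
Final settlement = outstanding balance + penalty = $67,627.9789… + $58,857.00 = $126,484.98

$126,484.98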